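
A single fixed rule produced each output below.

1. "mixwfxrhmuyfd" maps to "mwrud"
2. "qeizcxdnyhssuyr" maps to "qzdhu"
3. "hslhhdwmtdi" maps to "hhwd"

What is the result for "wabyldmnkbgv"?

In each case the input is transformed by: keep one character in every 3, starting at position 1 (positions 1st, 4th, 7th, ...).
On "wabyldmnkbgv" that produces "wymb".

wymb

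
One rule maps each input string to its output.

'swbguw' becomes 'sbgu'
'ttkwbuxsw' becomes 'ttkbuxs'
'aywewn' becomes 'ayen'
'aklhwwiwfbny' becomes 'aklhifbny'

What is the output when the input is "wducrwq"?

Rule — remove every "w".
Applying that to "wducrwq" gives "ducrq".

ducrq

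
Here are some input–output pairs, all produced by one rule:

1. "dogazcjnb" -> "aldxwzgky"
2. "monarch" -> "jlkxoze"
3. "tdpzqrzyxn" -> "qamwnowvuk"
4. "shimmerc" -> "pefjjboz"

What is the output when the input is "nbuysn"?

kyrvpk

The rule is to shift every letter 3 places backward in the alphabet (wrapping around).
On "nbuysn" that produces "kyrvpk".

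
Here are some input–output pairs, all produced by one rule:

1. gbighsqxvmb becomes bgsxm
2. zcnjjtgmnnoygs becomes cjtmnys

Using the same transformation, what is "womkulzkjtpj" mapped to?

The pattern: keep every other character starting from the second (positions 2nd, 4th, 6th, ...).
"womkulzkjtpj" → "oklktj".

oklktj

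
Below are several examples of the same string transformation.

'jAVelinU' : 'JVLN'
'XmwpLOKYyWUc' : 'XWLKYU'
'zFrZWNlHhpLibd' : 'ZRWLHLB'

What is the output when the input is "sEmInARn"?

SMNR

The pattern: keep every other character starting from the first (positions 1st, 3rd, 5th, ...), then convert every letter to uppercase.
So "sEmInARn" becomes "SMNR".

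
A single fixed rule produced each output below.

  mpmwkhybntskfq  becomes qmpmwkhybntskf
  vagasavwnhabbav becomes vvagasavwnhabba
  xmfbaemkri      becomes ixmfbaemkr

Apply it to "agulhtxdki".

iagulhtxdk

In each case the input is transformed by: move the last character to the front.
Doing the same to "agulhtxdki": "iagulhtxdk".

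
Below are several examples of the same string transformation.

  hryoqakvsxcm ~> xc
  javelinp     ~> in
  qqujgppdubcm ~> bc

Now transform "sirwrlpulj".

In each case the input is transformed by: delete the last character, then keep only the last 2 characters.
Starting from "sirwrlpulj": after the first operation, "sirwrlpul"; after the second, "ul".

ul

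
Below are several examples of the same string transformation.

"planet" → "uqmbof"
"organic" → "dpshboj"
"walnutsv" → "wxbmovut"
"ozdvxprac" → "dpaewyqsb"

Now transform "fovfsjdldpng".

The rule is to move the last character to the front, then shift every letter 1 place forward in the alphabet (wrapping around).
On "fovfsjdldpng": the first step gives "gfovfsjdldpn", and the second then gives "hgpwgtkemeqo".

hgpwgtkemeqo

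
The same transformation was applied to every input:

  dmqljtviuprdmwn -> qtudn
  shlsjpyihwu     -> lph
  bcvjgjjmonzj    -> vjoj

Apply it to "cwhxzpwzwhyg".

hpwg

What's happening: keep one character in every 3, starting at position 3 (positions 3rd, 6th, 9th, ...).
For "cwhxzpwzwhyg" the result is "hpwg".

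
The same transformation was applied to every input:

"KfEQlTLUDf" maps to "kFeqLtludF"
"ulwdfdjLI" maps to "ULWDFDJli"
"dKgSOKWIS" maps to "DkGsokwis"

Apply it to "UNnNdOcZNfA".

unNnDoCznFa

Rule — flip the case of every letter.
On "UNnNdOcZNfA" that produces "unNnDoCznFa".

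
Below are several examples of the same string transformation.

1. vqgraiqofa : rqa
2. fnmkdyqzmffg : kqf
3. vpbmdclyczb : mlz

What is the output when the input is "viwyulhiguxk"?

yhu

Rule — delete the first 3 characters, then keep one character in every 3, starting at position 1 (positions 1st, 4th, 7th, ...).
On "viwyulhiguxk" that produces "yhu".
(Check on "fnmkdyqzmffg": → "kdyqzmffg" → "kqf" ✓)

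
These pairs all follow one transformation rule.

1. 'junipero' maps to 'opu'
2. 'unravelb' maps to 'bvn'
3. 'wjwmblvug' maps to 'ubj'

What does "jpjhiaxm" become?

mip

The transformation: keep one character in every 3, starting at position 2 (positions 2nd, 5th, 8th, ...), then reverse the string.
"jpjhiaxm" → "mip".
(Check on "junipero": → "upo" → "opu" ✓)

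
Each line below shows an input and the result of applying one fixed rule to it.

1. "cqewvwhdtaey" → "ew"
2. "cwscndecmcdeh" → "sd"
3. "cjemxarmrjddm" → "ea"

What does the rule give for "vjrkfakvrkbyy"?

Looking at the pairs, the operation is to keep one character in every 3, starting at position 3 (positions 3rd, 6th, 9th, ...), then keep only the first 2 characters.
On "vjrkfakvrkbyy": the first step gives "rary", and the second then gives "ra".

ra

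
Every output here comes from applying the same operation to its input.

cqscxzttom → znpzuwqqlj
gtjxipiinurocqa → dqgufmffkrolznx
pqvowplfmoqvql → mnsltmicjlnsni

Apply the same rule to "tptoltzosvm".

In each case the input is transformed by: shift every letter 3 places backward in the alphabet (wrapping around).
Applying that to "tptoltzosvm" gives "qmqliqwlpsj".

qmqliqwlpsj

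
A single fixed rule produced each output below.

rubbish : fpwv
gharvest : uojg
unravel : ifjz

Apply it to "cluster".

Looking at the pairs, the operation is to shift every letter 12 places backward in the alphabet (wrapping around), then keep every other character starting from the first (positions 1st, 3rd, 5th, ...).
For "cluster", step one produces "qzighsf"; step two turns that into "qihf".
(Check on "gharvest": → "uvofjsgh" → "uojg" ✓)

qihf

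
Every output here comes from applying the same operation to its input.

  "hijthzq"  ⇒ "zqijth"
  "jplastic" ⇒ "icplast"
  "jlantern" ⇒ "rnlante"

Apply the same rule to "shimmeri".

rihimme

In each case the input is transformed by: delete the first character, then move the last 2 characters to the front (rotate right by 2).
Working it through for "shimmeri": intermediate "himmeri", final "rihimme".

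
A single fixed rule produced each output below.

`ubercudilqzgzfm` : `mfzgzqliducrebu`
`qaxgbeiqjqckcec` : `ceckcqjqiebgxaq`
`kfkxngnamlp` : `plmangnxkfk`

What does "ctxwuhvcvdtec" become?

The rule is to reverse the string.
So "ctxwuhvcvdtec" becomes "cetdvcvhuwxtc".

cetdvcvhuwxtc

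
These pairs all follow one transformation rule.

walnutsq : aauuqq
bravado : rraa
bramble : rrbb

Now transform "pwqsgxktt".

wwggtt

The transformation: keep one character in every 3, starting at position 2 (positions 2nd, 5th, 8th, ...), then double every character.
"pwqsgxktt" → "wgt" → "wwggtt".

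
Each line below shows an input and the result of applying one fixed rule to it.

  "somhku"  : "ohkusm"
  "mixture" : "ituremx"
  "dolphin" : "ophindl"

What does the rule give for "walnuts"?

anutswl

Each output is the input with this applied: move the first 2 characters to the end (rotate left by 2), then swap the first and last characters.
On "walnuts" that produces "anutswl".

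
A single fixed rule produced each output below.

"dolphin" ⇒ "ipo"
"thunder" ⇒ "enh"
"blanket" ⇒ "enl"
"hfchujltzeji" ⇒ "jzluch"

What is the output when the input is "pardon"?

The rule is to reverse the string, then keep every other character starting from the second (positions 2nd, 4th, 6th, ...).
On "pardon": the first step gives "nodrap", and the second then gives "orp".

orp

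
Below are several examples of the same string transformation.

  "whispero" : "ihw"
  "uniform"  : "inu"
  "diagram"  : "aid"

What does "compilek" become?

What's happening: reverse the string, then keep only the last 3 characters.
Working it through for "compilek": intermediate "kelipmoc", final "moc".
(Check on "diagram": → "margaid" → "aid" ✓)

moc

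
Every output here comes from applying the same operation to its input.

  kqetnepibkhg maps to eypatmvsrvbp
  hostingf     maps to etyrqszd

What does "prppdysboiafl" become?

What's happening: move the first 3 characters to the end (rotate left by 3), then shift every letter 11 places forward in the alphabet (wrapping around).
For "prppdysboiafl", step one produces "pdysboiaflprp"; step two turns that into "aojdmztlqwaca".

aojdmztlqwaca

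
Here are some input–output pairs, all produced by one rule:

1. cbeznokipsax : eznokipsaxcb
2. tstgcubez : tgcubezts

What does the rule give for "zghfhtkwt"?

hfhtkwtzg

The rule is to move the first 2 characters to the end (rotate left by 2).
So "zghfhtkwt" becomes "hfhtkwtzg".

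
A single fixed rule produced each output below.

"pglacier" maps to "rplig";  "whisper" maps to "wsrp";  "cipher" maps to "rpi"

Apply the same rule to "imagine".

Rule — sort the characters into reverse alphabetical order, then delete the last 3 characters.
Working it through for "imagine": intermediate "nmiigea", final "nmii".

nmii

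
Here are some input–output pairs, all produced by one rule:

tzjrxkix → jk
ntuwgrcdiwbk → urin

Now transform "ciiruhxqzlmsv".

Each output is the input with this applied: swap the first and last characters, then keep one character in every 3, starting at position 3 (positions 3rd, 6th, 9th, ...).
Starting from "ciiruhxqzlmsv": after the first operation, "viiruhxqzlmsc"; after the second, "ihzs".
(Check on "tzjrxkix": → "xzjrxkit" → "jk" ✓)

ihzs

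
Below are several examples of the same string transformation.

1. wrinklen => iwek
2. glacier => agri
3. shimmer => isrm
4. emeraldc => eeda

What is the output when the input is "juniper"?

Rule — keep every other character starting from the first (positions 1st, 3rd, 5th, ...), then swap each adjacent pair of characters (1↔2, 3↔4, ...).
"juniper" → "jnpr" → "njrp".

njrp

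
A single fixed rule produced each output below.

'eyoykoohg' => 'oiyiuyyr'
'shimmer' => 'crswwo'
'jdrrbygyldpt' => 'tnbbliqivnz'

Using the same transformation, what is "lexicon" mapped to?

vohsmy

The transformation: shift every letter 10 places forward in the alphabet (wrapping around), then delete the last character.
Applying both steps to "lexicon": "vohsmyx", then "vohsmy".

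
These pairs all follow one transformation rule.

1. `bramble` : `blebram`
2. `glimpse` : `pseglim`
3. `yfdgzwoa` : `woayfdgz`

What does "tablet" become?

The rule is to move the last 3 characters to the front (rotate right by 3).
"tablet" → "lettab".

lettab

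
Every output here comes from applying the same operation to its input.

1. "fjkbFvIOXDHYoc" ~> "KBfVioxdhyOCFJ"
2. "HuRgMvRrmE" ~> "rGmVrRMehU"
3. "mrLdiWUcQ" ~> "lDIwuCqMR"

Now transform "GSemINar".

EMinARgs

The rule is to flip the case of every letter, then move the first 2 characters to the end (rotate left by 2).
"GSemINar" → "gsEMinAR" → "EMinARgs".
(Check on "HuRgMvRrmE": → "hUrGmVrRMe" → "rGmVrRMehU" ✓)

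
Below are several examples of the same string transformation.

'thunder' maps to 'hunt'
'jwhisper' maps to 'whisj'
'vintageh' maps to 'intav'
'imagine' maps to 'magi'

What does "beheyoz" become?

eheb

In each case the input is transformed by: delete the last 3 characters, then move the first character to the end.
Starting from "beheyoz": after the first operation, "behe"; after the second, "eheb".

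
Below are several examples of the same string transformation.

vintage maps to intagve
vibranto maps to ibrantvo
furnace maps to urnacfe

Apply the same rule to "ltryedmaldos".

tryedmaldols

What's happening: swap the first and last characters, then move the first character to the end.
So "ltryedmaldos" becomes "tryedmaldols".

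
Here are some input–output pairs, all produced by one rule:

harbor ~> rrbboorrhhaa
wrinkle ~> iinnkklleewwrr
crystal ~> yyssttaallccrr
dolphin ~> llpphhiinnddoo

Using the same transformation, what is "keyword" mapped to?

In each case the input is transformed by: move the first 2 characters to the end (rotate left by 2), then double every character.
On "keyword": the first step gives "ywordke", and the second then gives "yywwoorrddkkee".

yywwoorrddkkee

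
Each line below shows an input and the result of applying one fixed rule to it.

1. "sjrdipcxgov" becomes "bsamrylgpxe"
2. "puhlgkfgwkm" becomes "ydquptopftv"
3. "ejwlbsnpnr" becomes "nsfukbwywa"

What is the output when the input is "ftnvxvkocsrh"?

What's happening: shift every letter 9 places forward in the alphabet (wrapping around).
On "ftnvxvkocsrh" that produces "ocwegetxlbaq".

ocwegetxlbaq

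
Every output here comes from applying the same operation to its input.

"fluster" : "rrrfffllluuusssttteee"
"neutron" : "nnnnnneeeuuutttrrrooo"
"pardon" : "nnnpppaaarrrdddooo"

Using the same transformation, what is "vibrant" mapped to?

tttvvviiibbbrrraaannn

The pattern: repeat every character 3 times, then move the last 3 characters to the front (rotate right by 3).
Applying both steps to "vibrant": "vvviiibbbrrraaannnttt", then "tttvvviiibbbrrraaannn".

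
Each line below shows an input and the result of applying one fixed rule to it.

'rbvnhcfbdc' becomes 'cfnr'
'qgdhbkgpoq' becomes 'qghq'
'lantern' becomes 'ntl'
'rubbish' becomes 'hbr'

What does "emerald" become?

dre

The transformation: keep one character in every 3, starting at position 1 (positions 1st, 4th, 7th, ...), then reverse the string.
Starting from "emerald": after the first operation, "erd"; after the second, "dre".
(Check on "rubbish": → "rbh" → "hbr" ✓)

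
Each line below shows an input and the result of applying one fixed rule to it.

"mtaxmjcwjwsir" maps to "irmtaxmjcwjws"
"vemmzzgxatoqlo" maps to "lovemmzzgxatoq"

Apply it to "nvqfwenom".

omnvqfwen

The transformation: move the last 2 characters to the front (rotate right by 2).
For "nvqfwenom" the result is "omnvqfwen".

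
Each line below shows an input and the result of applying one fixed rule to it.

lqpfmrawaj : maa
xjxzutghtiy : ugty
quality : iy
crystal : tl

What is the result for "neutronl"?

rn

Looking at the pairs, the operation is to keep every other character starting from the first (positions 1st, 3rd, 5th, ...), then delete the first 2 characters.
Starting from "neutronl": after the first operation, "nurn"; after the second, "rn".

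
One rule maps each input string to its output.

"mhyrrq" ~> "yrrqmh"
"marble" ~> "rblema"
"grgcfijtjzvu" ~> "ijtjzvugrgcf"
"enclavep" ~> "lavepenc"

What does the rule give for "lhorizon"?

Looking at the pairs, the operation is to swap the front and back halves of the string, then move the last character to the front.
For "lhorizon", step one produces "izonlhor"; step two turns that into "rizonlho".

rizonlho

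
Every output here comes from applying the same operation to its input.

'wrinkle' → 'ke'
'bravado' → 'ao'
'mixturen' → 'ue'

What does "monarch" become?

Looking at the pairs, the operation is to keep every other character starting from the first (positions 1st, 3rd, 5th, ...), then delete the first 2 characters.
On "monarch": the first step gives "mnrh", and the second then gives "rh".

rh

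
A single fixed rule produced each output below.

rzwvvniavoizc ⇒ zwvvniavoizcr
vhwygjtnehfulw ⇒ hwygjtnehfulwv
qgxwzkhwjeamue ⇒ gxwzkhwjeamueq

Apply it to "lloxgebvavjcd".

loxgebvavjcdl

Looking at the pairs, the operation is to move the first character to the end.
So "lloxgebvavjcd" becomes "loxgebvavjcdl".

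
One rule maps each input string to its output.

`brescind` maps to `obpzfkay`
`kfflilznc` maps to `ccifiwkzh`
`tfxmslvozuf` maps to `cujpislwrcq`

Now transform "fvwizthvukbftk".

Rule — move the first character to the end, then shift every letter 3 places backward in the alphabet (wrapping around).
On "fvwizthvukbftk": the first step gives "vwizthvukbftkf", and the second then gives "stfwqesrhycqhc".

stfwqesrhycqhc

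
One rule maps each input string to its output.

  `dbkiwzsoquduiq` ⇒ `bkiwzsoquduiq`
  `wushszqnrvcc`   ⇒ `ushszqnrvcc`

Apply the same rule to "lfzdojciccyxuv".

The rule is to delete the first character.
So "lfzdojciccyxuv" becomes "fzdojciccyxuv".

fzdojciccyxuv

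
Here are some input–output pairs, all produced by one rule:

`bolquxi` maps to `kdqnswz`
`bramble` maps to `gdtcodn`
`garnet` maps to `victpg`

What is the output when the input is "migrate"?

The rule is to shift every letter 2 places forward in the alphabet (wrapping around), then move the last character to the front.
"migrate" → "gokitcv".

gokitcv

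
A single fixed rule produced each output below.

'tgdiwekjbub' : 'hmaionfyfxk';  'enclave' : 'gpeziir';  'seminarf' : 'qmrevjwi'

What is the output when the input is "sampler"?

qtpivwe

What's happening: move the first 2 characters to the end (rotate left by 2), then shift every letter 4 places forward in the alphabet (wrapping around).
For "sampler", step one produces "mplersa"; step two turns that into "qtpivwe".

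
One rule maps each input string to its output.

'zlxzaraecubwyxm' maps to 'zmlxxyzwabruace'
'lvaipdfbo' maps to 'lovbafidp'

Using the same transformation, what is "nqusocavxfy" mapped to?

nyqfuxsvoac

The transformation: take characters alternately from the front and the back (1st, last, 2nd, 2nd-last, ...).
Doing the same to "nqusocavxfy": "nyqfuxsvoac".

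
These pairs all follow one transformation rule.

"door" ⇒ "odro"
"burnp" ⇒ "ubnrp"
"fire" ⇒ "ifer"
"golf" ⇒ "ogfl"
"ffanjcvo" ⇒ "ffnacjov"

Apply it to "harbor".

What's happening: swap each adjacent pair of characters (1↔2, 3↔4, ...).
Doing the same to "harbor": "ahbrro".

ahbrro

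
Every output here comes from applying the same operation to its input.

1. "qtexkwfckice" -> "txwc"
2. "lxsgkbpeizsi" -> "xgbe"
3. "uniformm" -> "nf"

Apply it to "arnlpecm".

rl

The pattern: keep every other character starting from the second (positions 2nd, 4th, 6th, ...), then delete the last 2 characters.
Working it through for "arnlpecm": intermediate "rlem", final "rl".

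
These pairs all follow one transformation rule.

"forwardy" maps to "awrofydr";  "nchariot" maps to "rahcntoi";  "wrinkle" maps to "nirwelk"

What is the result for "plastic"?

The transformation: reverse the string, then move the first 3 characters to the end (rotate left by 3).
Working it through for "plastic": intermediate "citsalp", final "salpcit".

salpcit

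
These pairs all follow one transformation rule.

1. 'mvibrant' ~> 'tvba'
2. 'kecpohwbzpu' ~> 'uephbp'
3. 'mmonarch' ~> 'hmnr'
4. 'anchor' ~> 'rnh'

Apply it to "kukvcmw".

wuvm

The transformation: move the last character to the front, then keep every other character starting from the first (positions 1st, 3rd, 5th, ...).
"kukvcmw" → "wkukvcm" → "wuvm".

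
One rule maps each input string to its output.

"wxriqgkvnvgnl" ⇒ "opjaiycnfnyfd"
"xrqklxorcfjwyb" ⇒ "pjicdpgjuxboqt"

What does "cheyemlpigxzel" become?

uzwqwedhayprwd

The rule is to shift every letter 8 places backward in the alphabet (wrapping around).
Applying that to "cheyemlpigxzel" gives "uzwqwedhayprwd".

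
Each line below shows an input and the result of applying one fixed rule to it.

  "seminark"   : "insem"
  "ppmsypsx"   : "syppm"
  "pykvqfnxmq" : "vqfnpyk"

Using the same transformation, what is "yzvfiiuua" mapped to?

Rule — delete the last 3 characters, then move the first 3 characters to the end (rotate left by 3).
Applying both steps to "yzvfiiuua": "yzvfii", then "fiiyzv".

fiiyzv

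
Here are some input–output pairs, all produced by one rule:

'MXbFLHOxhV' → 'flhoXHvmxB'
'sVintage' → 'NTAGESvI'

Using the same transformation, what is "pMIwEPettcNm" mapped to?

The transformation: flip the case of every letter, then move the first 3 characters to the end (rotate left by 3).
Applying both steps to "pMIwEPettcNm": "PmiWepETTCnM", then "WepETTCnMPmi".

WepETTCnMPmi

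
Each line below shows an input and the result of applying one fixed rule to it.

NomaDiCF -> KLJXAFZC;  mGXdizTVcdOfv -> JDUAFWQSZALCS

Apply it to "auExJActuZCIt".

In each case the input is transformed by: shift every letter 3 places backward in the alphabet (wrapping around), then convert every letter to uppercase.
Applying both steps to "auExJActuZCIt": "xrBuGXzqrWZFq", then "XRBUGXZQRWZFQ".

XRBUGXZQRWZFQ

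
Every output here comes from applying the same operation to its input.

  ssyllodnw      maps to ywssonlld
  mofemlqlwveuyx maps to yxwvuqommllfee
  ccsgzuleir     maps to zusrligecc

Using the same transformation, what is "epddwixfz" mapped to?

Looking at the pairs, the operation is to sort the characters into reverse alphabetical order.
So "epddwixfz" becomes "zxwpifedd".

zxwpifedd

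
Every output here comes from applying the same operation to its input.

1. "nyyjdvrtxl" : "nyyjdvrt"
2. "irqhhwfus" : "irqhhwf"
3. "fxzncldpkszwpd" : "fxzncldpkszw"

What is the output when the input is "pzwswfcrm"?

The rule is to delete the last 2 characters.
So "pzwswfcrm" becomes "pzwswfc".

pzwswfc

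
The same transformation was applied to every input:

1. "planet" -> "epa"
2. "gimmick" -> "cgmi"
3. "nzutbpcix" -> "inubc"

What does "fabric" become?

In each case the input is transformed by: move the last 2 characters to the front (rotate right by 2), then keep every other character starting from the first (positions 1st, 3rd, 5th, ...).
So "fabric" becomes "ifb".
(Check on "nzutbpcix": → "ixnzutbpc" → "inubc" ✓)

ifb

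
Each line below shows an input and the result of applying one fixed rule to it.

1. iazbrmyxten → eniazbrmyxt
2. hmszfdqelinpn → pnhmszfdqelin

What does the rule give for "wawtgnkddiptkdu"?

Each output is the input with this applied: move the last 2 characters to the front (rotate right by 2).
"wawtgnkddiptkdu" → "duwawtgnkddiptk".

duwawtgnkddiptk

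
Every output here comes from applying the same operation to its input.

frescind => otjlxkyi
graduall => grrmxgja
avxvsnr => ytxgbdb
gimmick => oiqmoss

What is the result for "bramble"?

The pattern: shift every letter 6 places forward in the alphabet (wrapping around), then move the last 3 characters to the front (rotate right by 3).
For "bramble", step one produces "hxgshrk"; step two turns that into "hrkhxgs".

hrkhxgs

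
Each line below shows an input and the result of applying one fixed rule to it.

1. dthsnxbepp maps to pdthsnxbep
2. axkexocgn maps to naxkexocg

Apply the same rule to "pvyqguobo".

The transformation: move the last character to the front.
On "pvyqguobo" that produces "opvyqguob".

opvyqguob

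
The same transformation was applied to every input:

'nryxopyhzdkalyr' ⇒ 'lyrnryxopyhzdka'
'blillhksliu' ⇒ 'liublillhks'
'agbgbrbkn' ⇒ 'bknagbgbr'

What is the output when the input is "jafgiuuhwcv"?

wcvjafgiuuh

What's happening: move the last 3 characters to the front (rotate right by 3).
On "jafgiuuhwcv" that produces "wcvjafgiuuh".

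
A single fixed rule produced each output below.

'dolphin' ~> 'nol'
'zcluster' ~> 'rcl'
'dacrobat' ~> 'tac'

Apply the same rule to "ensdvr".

Each output is the input with this applied: swap the first and last characters, then keep only the first 3 characters.
For "ensdvr", step one produces "rnsdve"; step two turns that into "rns".
(Check on "zcluster": → "rclustez" → "rcl" ✓)

rns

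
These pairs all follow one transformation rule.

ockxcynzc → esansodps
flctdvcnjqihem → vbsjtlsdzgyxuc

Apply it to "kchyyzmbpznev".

The pattern: shift every letter 10 places backward in the alphabet (wrapping around).
"kchyyzmbpznev" → "asxoopcrfpdul".

asxoopcrfpdul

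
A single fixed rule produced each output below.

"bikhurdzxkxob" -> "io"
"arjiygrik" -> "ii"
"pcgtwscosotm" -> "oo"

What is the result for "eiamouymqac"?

The pattern: keep every other character starting from the second (positions 2nd, 4th, 6th, ...), then keep only the vowels.
Starting from "eiamouymqac": after the first operation, "imuma"; after the second, "iua".

iua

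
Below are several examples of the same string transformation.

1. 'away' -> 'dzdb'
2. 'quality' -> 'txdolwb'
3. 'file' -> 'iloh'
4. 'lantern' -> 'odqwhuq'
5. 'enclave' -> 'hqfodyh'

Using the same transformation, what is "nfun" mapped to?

Looking at the pairs, the operation is to shift every letter 3 places forward in the alphabet (wrapping around).
Doing the same to "nfun": "qixq".

qixq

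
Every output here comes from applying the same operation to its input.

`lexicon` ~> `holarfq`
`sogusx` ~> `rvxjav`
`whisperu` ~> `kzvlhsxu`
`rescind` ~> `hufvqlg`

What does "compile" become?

The pattern: swap each adjacent pair of characters (1↔2, 3↔4, ...), then shift every letter 3 places forward in the alphabet (wrapping around).
So "compile" becomes "rfspolh".

rfspolh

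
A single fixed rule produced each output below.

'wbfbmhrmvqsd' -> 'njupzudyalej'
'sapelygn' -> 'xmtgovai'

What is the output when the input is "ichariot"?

The transformation: move the first 2 characters to the end (rotate left by 2), then shift every letter 8 places forward in the alphabet (wrapping around).
For "ichariot" the result is "pizqwbqk".

pizqwbqk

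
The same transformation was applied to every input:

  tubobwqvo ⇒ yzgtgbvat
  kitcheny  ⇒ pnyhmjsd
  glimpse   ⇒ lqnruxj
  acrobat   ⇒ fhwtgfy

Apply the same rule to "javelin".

Rule — shift every letter 5 places forward in the alphabet (wrapping around).
Doing the same to "javelin": "ofajqns".

ofajqns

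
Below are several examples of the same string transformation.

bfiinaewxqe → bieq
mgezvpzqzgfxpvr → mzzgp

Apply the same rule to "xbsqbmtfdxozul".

Looking at the pairs, the operation is to keep one character in every 3, starting at position 1 (positions 1st, 4th, 7th, ...).
"xbsqbmtfdxozul" → "xqtxu".

xqtxu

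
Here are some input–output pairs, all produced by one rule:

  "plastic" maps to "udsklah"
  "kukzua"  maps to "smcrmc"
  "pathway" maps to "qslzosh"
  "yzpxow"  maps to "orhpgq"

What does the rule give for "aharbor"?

The rule is to swap the first and last characters, then shift every letter 8 places backward in the alphabet (wrapping around).
Applying both steps to "aharbor": "rharboa", then "jzsjtgs".

jzsjtgs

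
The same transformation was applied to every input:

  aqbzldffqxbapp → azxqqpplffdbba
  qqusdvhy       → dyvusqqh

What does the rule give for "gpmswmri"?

The pattern: sort the characters into reverse alphabetical order, then move the last character to the front.
"gpmswmri" → "wsrpmmig" → "gwsrpmmi".

gwsrpmmi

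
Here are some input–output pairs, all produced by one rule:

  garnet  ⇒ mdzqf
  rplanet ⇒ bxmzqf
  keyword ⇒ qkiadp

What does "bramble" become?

dmynxq

Looking at the pairs, the operation is to shift every letter 12 places forward in the alphabet (wrapping around), then delete the first character.
For "bramble", step one produces "ndmynxq"; step two turns that into "dmynxq".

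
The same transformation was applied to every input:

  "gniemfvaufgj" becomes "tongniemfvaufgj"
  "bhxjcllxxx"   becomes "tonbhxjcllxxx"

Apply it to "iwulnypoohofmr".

Looking at the pairs, the operation is to prepend "ton".
Doing the same to "iwulnypoohofmr": "toniwulnypoohofmr".

toniwulnypoohofmr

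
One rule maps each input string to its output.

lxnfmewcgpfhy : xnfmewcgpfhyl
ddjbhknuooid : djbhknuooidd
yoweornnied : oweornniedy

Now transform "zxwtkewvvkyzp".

xwtkewvvkyzpz

The pattern: move the first character to the end.
Doing the same to "zxwtkewvvkyzp": "xwtkewvvkyzpz".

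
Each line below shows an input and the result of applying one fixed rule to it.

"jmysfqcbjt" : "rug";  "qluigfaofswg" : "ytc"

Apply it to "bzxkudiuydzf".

Looking at the pairs, the operation is to shift every letter 8 places forward in the alphabet (wrapping around), then keep only the first 3 characters.
Starting from "bzxkudiuydzf": after the first operation, "jhfsclqcglhn"; after the second, "jhf".
(Check on "jmysfqcbjt": → "ruganykjrb" → "rug" ✓)

jhf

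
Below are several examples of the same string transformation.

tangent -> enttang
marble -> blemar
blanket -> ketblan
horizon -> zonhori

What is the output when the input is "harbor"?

Rule — move the last 3 characters to the front (rotate right by 3).
So "harbor" becomes "borhar".

borhar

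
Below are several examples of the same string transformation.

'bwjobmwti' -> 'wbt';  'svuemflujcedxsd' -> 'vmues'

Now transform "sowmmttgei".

The pattern: keep one character in every 3, starting at position 2 (positions 2nd, 5th, 8th, ...).
"sowmmttgei" → "omg".

omg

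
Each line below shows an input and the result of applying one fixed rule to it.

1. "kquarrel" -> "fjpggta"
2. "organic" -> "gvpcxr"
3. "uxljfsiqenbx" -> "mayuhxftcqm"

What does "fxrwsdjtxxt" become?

Each output is the input with this applied: shift every letter 11 places backward in the alphabet (wrapping around), then delete the first character.
Applying both steps to "fxrwsdjtxxt": "umglhsyimmi", then "mglhsyimmi".

mglhsyimmi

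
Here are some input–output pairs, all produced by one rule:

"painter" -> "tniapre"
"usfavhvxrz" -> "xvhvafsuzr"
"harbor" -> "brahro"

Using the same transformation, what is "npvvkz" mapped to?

vvpnzk

What's happening: move the last 2 characters to the front (rotate right by 2), then reverse the string.
Starting from "npvvkz": after the first operation, "kznpvv"; after the second, "vvpnzk".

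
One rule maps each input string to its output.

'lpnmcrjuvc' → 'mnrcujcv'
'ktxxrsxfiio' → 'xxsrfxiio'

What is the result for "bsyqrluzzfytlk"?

In each case the input is transformed by: swap each adjacent pair of characters (1↔2, 3↔4, ...), then delete the first 2 characters.
Starting from "bsyqrluzzfytlk": after the first operation, "sbqylrzufztykl"; after the second, "qylrzufztykl".

qylrzufztykl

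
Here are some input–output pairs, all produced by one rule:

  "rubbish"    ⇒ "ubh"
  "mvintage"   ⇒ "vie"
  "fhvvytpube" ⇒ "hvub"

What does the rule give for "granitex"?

rax

Each output is the input with this applied: swap each adjacent pair of characters (1↔2, 3↔4, ...), then keep one character in every 3, starting at position 1 (positions 1st, 4th, 7th, ...).
On "granitex": the first step gives "rgnatixe", and the second then gives "rax".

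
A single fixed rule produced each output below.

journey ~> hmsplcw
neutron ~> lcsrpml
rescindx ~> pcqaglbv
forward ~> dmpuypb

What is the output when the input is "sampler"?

qyknjcp

In each case the input is transformed by: shift every letter 2 places backward in the alphabet (wrapping around).
On "sampler" that produces "qyknjcp".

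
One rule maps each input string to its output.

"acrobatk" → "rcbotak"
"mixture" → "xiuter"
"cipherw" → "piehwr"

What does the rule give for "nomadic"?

modaci

The pattern: delete the first character, then swap each adjacent pair of characters (1↔2, 3↔4, ...).
So "nomadic" becomes "modaci".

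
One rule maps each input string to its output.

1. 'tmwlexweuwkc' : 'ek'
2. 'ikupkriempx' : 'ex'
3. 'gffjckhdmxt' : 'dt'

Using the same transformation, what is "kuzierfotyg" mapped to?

The pattern: keep one character in every 3, starting at position 2 (positions 2nd, 5th, 8th, ...), then delete the first 2 characters.
"kuzierfotyg" → "ueog" → "og".

og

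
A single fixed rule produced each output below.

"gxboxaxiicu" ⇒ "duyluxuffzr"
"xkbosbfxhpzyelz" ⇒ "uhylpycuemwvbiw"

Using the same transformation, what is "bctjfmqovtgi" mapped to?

yzqgcjnlsqdf

Each output is the input with this applied: shift every letter 3 places backward in the alphabet (wrapping around).
Doing the same to "bctjfmqovtgi": "yzqgcjnlsqdf".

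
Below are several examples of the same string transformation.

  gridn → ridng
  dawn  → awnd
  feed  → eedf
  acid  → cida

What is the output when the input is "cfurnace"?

The rule is to move the first character to the end.
Applying that to "cfurnace" gives "furnacec".

furnacec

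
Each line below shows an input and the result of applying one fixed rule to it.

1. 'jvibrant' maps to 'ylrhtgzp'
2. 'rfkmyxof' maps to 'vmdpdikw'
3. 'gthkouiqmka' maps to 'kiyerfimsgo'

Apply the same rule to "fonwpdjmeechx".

The pattern: shift every letter 2 places backward in the alphabet (wrapping around), then move the last 3 characters to the front (rotate right by 3).
"fonwpdjmeechx" → "dmlunbhkccafv" → "afvdmlunbhkcc".

afvdmlunbhkcc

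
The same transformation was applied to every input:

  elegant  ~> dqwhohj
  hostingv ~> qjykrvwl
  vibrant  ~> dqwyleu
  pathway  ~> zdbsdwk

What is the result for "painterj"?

humsdlqw

The pattern: move the last 3 characters to the front (rotate right by 3), then shift every letter 3 places forward in the alphabet (wrapping around).
"painterj" → "erjpaint" → "humsdlqw".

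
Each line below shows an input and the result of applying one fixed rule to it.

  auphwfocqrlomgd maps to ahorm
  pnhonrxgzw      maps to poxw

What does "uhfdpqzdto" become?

udzo

The transformation: keep one character in every 3, starting at position 1 (positions 1st, 4th, 7th, ...).
On "uhfdpqzdto" that produces "udzo".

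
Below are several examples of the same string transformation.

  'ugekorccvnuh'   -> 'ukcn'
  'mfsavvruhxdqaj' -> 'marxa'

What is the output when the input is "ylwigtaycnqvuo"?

Each output is the input with this applied: keep one character in every 3, starting at position 1 (positions 1st, 4th, 7th, ...).
So "ylwigtaycnqvuo" becomes "yianu".

yianu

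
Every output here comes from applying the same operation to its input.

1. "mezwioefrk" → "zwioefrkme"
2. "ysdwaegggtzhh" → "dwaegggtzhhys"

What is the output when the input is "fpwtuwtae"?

wtuwtaefp

The pattern: move the first 2 characters to the end (rotate left by 2).
Applying that to "fpwtuwtae" gives "wtuwtaefp".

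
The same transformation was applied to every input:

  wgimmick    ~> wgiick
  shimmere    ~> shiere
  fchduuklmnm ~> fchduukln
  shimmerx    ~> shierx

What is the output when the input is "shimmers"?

shiers

The rule is to remove every "m".
Applying that to "shimmers" gives "shiers".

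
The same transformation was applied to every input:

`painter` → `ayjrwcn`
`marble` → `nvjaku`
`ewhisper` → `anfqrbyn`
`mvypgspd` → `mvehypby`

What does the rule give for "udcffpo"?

xdmlooy

The transformation: shift every letter 9 places forward in the alphabet (wrapping around), then move the last character to the front.
Applying that to "udcffpo" gives "xdmlooy".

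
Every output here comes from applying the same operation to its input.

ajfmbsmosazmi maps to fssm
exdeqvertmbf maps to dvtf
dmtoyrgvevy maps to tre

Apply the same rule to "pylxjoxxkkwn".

Rule — keep one character in every 3, starting at position 3 (positions 3rd, 6th, 9th, ...).
For "pylxjoxxkkwn" the result is "lokn".

lokn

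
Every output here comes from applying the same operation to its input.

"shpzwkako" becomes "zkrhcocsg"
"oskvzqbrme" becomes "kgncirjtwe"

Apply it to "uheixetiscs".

zmawwpalukk

The rule is to shift every letter 8 places backward in the alphabet (wrapping around), then swap each adjacent pair of characters (1↔2, 3↔4, ...).
On "uheixetiscs": the first step gives "mzwapwlakuk", and the second then gives "zmawwpalukk".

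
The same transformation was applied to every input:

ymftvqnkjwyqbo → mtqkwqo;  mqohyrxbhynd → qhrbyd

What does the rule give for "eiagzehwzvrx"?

The transformation: keep every other character starting from the second (positions 2nd, 4th, 6th, ...).
So "eiagzehwzvrx" becomes "igewvx".

igewvx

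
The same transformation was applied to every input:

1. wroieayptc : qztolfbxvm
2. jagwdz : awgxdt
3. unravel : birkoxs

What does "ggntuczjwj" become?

tgddkqrzwg

The transformation: move the last 2 characters to the front (rotate right by 2), then shift every letter 3 places backward in the alphabet (wrapping around).
Applying both steps to "ggntuczjwj": "wjggntuczj", then "tgddkqrzwg".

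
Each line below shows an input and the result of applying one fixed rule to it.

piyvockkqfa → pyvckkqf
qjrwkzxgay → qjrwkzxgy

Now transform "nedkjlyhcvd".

ndkjlyhcvd

Looking at the pairs, the operation is to remove every vowel.
So "nedkjlyhcvd" becomes "ndkjlyhcvd".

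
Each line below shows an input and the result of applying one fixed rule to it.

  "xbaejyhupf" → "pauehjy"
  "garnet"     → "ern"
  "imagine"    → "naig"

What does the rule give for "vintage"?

gnat

What's happening: take characters alternately from the front and the back (1st, last, 2nd, 2nd-last, ...), then delete the first 3 characters.
On "vintage": the first step gives "veignat", and the second then gives "gnat".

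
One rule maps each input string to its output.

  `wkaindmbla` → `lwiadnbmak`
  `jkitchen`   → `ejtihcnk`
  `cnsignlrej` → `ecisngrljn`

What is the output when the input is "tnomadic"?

In each case the input is transformed by: swap each adjacent pair of characters (1↔2, 3↔4, ...), then swap the first and last characters.
For "tnomadic", step one produces "ntmodaci"; step two turns that into "itmodacn".

itmodacn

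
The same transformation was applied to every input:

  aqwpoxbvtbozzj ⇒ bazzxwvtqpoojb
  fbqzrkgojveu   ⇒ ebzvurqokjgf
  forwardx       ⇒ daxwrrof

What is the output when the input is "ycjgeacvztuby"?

bazyyvutjgecc

Each output is the input with this applied: sort the characters into reverse alphabetical order, then move the last 2 characters to the front (rotate right by 2).
"ycjgeacvztuby" → "zyyvutjgeccba" → "bazyyvutjgecc".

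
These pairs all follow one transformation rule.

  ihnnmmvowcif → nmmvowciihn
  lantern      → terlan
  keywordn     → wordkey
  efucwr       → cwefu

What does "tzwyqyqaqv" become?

yqyqaqtzw

What's happening: delete the last character, then move the first 3 characters to the end (rotate left by 3).
Applying both steps to "tzwyqyqaqv": "tzwyqyqaq", then "yqyqaqtzw".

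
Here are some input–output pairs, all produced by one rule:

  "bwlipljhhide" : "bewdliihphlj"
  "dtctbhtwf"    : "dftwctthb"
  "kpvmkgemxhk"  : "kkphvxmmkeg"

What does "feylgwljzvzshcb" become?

fbecyhlsgzwvlzj

The pattern: take characters alternately from the front and the back (1st, last, 2nd, 2nd-last, ...).
So "feylgwljzvzshcb" becomes "fbecyhlsgzwvlzj".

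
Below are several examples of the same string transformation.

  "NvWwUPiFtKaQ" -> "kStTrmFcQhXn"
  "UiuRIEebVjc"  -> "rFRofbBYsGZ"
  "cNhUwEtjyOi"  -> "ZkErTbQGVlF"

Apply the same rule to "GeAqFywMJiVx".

The transformation: shift every letter 3 places backward in the alphabet (wrapping around), then flip the case of every letter.
Working it through for "GeAqFywMJiVx": intermediate "DbXnCvtJGfSu", final "dBxNcVTjgFsU".

dBxNcVTjgFsU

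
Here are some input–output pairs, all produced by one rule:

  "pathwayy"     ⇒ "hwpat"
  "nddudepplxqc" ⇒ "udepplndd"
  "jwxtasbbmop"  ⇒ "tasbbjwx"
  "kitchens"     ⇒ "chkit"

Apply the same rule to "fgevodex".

vofge

The transformation: delete the last 3 characters, then move the first 3 characters to the end (rotate left by 3).
Starting from "fgevodex": after the first operation, "fgevo"; after the second, "vofge".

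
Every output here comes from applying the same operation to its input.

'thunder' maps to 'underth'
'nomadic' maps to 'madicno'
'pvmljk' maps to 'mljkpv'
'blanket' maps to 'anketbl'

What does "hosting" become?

Each output is the input with this applied: move the first 2 characters to the end (rotate left by 2).
On "hosting" that produces "stingho".

stingho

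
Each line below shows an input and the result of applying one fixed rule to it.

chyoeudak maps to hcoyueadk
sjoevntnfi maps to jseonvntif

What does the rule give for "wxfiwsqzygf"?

xwifswzqgyf

Each output is the input with this applied: swap each adjacent pair of characters (1↔2, 3↔4, ...).
Applying that to "wxfiwsqzygf" gives "xwifswzqgyf".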